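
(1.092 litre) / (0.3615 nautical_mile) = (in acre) 1 litre = 0.001 m^3, so 1.092 litre = 1.092 * 0.001 = 0.001092 m^3. 1 nautical_mile = 1852 m, so 0.3615 nautical_mile = 0.3615 * 1852 = 669.498 m. Combine: 0.001092 m^3 / 669.498 m = 1.6310728e-06 m^2. 1 acre = 4046.8564 m^2, so 1.6310728e-06 m^2 = 1.6310728e-06 / 4046.8564 = 4.0304687e-10 acre ≈ 4.03e-10 acre (4 s.f.). Final answer: 4.03e-10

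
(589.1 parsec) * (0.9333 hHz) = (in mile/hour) 3.795e+21. Check: 1 parsec = 3.0856776e+16 m, so 589.1 parsec = 589.1 * 3.0856776e+16 = 1.8177727e+19 m. 1 hHz = 100 Hz, so 0.9333 hHz = 0.9333 * 100 = 93.33 Hz. Combine: 1.8177727e+19 m * 93.33 Hz = 1.6965272e+21 m/s. 1 mile/hour = 0.44704 m/s, so 1.6965272e+21 m/s = 1.6965272e+21 / 0.44704 = 3.7950233e+21 mile/hour ≈ 3.795e+21 mile/hour (4 s.f.).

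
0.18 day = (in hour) 1 day = 86400 s, so 0.18 day = 0.18 * 86400 = 15552 s. 1 hour = 3600 s, so 15552 s = 15552 / 3600 = 4.32 hour. Final answer: 4.32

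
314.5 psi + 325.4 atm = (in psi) 5097. Check: 1 psi = 6894.7573 Pa, so 314.5 psi = 314.5 * 6894.7573 = 2168401.2 Pa. 1 atm = 101325 Pa, so 325.4 atm = 325.4 * 101325 = 32971155 Pa. Sum: 2168401.2 + 32971155 = 35139556 Pa. 1 psi = 6894.7573 Pa, so 35139556 Pa = 35139556 / 6894.7573 = 5096.5617 psi ≈ 5097 psi (4 s.f.).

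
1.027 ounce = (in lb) 1 ounce = 0.028349523 kg, so 1.027 ounce = 1.027 * 0.028349523 = 0.02911496 kg. 1 lb = 0.45359237 kg, so 0.02911496 kg = 0.02911496 / 0.45359237 = 0.0641875 lb ≈ 0.06419 lb (4 s.f.). Final answer: 0.06419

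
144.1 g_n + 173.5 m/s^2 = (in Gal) 1.587e+05. Check: 1 g_n = 9.80665 m/s^2, so 144.1 g_n = 144.1 * 9.80665 = 1413.1383 m/s^2. 173.5 m/s^2 is already in m/s^2. Sum: 1413.1383 + 173.5 = 1586.6383 m/s^2. 1 Gal = 0.01 m/s^2, so 1586.6383 m/s^2 = 1586.6383 / 0.01 = 158663.83 Gal ≈ 1.587e+05 Gal (4 s.f.).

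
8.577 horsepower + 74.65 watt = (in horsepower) 1 horsepower = 745.69987 W, so 8.577 horsepower = 8.577 * 745.69987 = 6395.8678 W. 74.65 watt = 74.65 W. Sum: 6395.8678 + 74.65 = 6470.5178 W. 1 horsepower = 745.69987 W, so 6470.5178 W = 6470.5178 / 745.69987 = 8.6771073 horsepower ≈ 8.677 horsepower (4 s.f.). Final answer: 8.677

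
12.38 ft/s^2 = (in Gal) 377.3. Check: 1 ft/s^2 = 0.3048 m/s^2, so 12.38 ft/s^2 = 12.38 * 0.3048 = 3.773424 m/s^2. 1 Gal = 0.01 m/s^2, so 3.773424 m/s^2 = 3.773424 / 0.01 = 377.3424 Gal ≈ 377.3 Gal (4 s.f.).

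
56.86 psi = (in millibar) 1 psi = 6894.7573 Pa, so 56.86 psi = 56.86 * 6894.7573 = 392035.9 Pa. 1 millibar = 100 Pa, so 392035.9 Pa = 392035.9 / 100 = 3920.359 millibar ≈ 3920 millibar (4 s.f.). Final answer: 3920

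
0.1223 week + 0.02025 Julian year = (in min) 1.188e+04. Check: 1 week = 604800 s, so 0.1223 week = 0.1223 * 604800 = 73967.04 s. 1 Julian year = 31557600 s, so 0.02025 Julian year = 0.02025 * 31557600 = 639041.4 s. Sum: 73967.04 + 639041.4 = 713008.44 s. 1 min = 60 s, so 713008.44 s = 713008.44 / 60 = 11883.474 min ≈ 1.188e+04 min (4 s.f.).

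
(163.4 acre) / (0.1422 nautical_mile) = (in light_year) 1 acre = 4046.8564 m^2, so 163.4 acre = 163.4 * 4046.8564 = 661256.34 m^2. 1 nautical_mile = 1852 m, so 0.1422 nautical_mile = 0.1422 * 1852 = 263.3544 m. Combine: 661256.34 m^2 / 263.3544 m = 2510.8992 m. 1 light_year = 9.4607305e+15 m, so 2510.8992 m = 2510.8992 / 9.4607305e+15 = 2.6540225e-13 light_year ≈ 2.654e-13 light_year (4 s.f.). Final answer: 2.654e-13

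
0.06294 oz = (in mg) 1784. Check: 1 oz = 0.028349523 kg, so 0.06294 oz = 0.06294 * 0.028349523 = 0.001784319 kg. 1 mg = 1e-06 kg, so 0.001784319 kg = 0.001784319 / 1e-06 = 1784.319 mg ≈ 1784 mg (4 s.f.).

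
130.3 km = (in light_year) 1.377e-11. Check: 1 km = 1000 m, so 130.3 km = 130.3 * 1000 = 130300 m. 1 light_year = 9.4607305e+15 m, so 130300 m = 130300 / 9.4607305e+15 = 1.3772721e-11 light_year ≈ 1.377e-11 light_year (4 s.f.).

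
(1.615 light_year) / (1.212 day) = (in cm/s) 1 light_year = 9.4607305e+15 m, so 1.615 light_year = 1.615 * 9.4607305e+15 = 1.527908e+16 m. 1 day = 86400 s, so 1.212 day = 1.212 * 86400 = 104716.8 s. Combine: 1.527908e+16 m / 104716.8 s = 1.4590858e+11 m/s. 1 cm/s = 0.01 m/s, so 1.4590858e+11 m/s = 1.4590858e+11 / 0.01 = 1.4590858e+13 cm/s ≈ 1.459e+13 cm/s (4 s.f.). Final answer: 1.459e+13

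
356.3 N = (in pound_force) 80.1. Check: 1 pound_force = 4.4482216 N, so 356.3 N = 356.3 / 4.4482216 = 80.099426 pound_force ≈ 80.1 pound_force (4 s.f.).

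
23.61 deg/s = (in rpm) 1 deg/s = 0.017453293 rad/s, so 23.61 deg/s = 23.61 * 0.017453293 = 0.41207224 rad/s. 1 rpm = 0.10471976 rad/s, so 0.41207224 rad/s = 0.41207224 / 0.10471976 = 3.935 rpm. Final answer: 3.935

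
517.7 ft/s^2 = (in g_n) 1 ft/s^2 = 0.3048 m/s^2, so 517.7 ft/s^2 = 517.7 * 0.3048 = 157.79496 m/s^2. 1 g_n = 9.80665 m/s^2, so 157.79496 m/s^2 = 157.79496 / 9.80665 = 16.090608 g_n ≈ 16.09 g_n (4 s.f.). Final answer: 16.09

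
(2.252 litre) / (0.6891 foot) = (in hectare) 1 litre = 0.001 m^3, so 2.252 litre = 2.252 * 0.001 = 0.002252 m^3. 1 foot = 0.3048 m, so 0.6891 foot = 0.6891 * 0.3048 = 0.21003768 m. Combine: 0.002252 m^3 / 0.21003768 m = 0.010721886 m^2. 1 hectare = 10000 m^2, so 0.010721886 m^2 = 0.010721886 / 10000 = 1.0721886e-06 hectare ≈ 1.072e-06 hectare (4 s.f.). Final answer: 1.072e-06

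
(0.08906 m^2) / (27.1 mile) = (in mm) 0.002042. Check: 0.08906 m^2 is already in m^2. 1 mile = 1609.344 m, so 27.1 mile = 27.1 * 1609.344 = 43613.222 m. Combine: 0.08906 m^2 / 43613.222 m = 2.0420413e-06 m. 1 mm = 0.001 m, so 2.0420413e-06 m = 2.0420413e-06 / 0.001 = 0.0020420413 mm ≈ 0.002042 mm (4 s.f.).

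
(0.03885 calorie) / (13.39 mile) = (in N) 1 calorie = 4.184 J, so 0.03885 calorie = 0.03885 * 4.184 = 0.1625484 J. 1 mile = 1609.344 m, so 13.39 mile = 13.39 * 1609.344 = 21549.116 m. Combine: 0.1625484 J / 21549.116 m = 7.5431586e-06 N. Result: 7.5431586e-06 N ≈ 7.543e-06 N (4 s.f.). Final answer: 7.543e-06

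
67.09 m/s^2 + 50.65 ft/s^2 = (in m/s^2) 67.09 m/s^2 is already in m/s^2. 1 ft/s^2 = 0.3048 m/s^2, so 50.65 ft/s^2 = 50.65 * 0.3048 = 15.43812 m/s^2. Sum: 67.09 + 15.43812 = 82.52812 m/s^2. Result: 82.52812 m/s^2 ≈ 82.53 m/s^2 (4 s.f.). Final answer: 82.53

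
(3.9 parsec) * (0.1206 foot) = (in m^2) 1 parsec = 3.0856776e+16 m, so 3.9 parsec = 3.9 * 3.0856776e+16 = 1.2034143e+17 m. 1 foot = 0.3048 m, so 0.1206 foot = 0.1206 * 0.3048 = 0.03675888 m. Combine: 1.2034143e+17 m * 0.03675888 m = 4.423616e+15 m^2. Result: 4.423616e+15 m^2 ≈ 4.424e+15 m^2 (4 s.f.). Final answer: 4.424e+15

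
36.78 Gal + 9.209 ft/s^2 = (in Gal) 317.5. Check: 1 Gal = 0.01 m/s^2, so 36.78 Gal = 36.78 * 0.01 = 0.3678 m/s^2. 1 ft/s^2 = 0.3048 m/s^2, so 9.209 ft/s^2 = 9.209 * 0.3048 = 2.8069032 m/s^2. Sum: 0.3678 + 2.8069032 = 3.1747032 m/s^2. 1 Gal = 0.01 m/s^2, so 3.1747032 m/s^2 = 3.1747032 / 0.01 = 317.47032 Gal ≈ 317.5 Gal (4 s.f.).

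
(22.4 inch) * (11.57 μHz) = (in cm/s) 1 inch = 0.0254 m, so 22.4 inch = 22.4 * 0.0254 = 0.56896 m. 1 μHz = 1e-06 Hz, so 11.57 μHz = 11.57 * 1e-06 = 1.157e-05 Hz. Combine: 0.56896 m * 1.157e-05 Hz = 6.5828672e-06 m/s. 1 cm/s = 0.01 m/s, so 6.5828672e-06 m/s = 6.5828672e-06 / 0.01 = 0.00065828672 cm/s ≈ 0.0006583 cm/s (4 s.f.). Final answer: 0.0006583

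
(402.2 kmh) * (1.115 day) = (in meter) 1 kmh = 0.27777778 m/s, so 402.2 kmh = 402.2 * 0.27777778 = 111.72222 m/s. 1 day = 86400 s, so 1.115 day = 1.115 * 86400 = 96336 s. Combine: 111.72222 m/s * 96336 s = 10762872 m. 10762872 m = 10762872 meter ≈ 1.076e+07 meter (4 s.f.). Final answer: 1.076e+07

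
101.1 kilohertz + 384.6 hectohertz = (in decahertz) 1.396e+04. Check: 1 kilohertz = 1000 Hz, so 101.1 kilohertz = 101.1 * 1000 = 101100 Hz. 1 hectohertz = 100 Hz, so 384.6 hectohertz = 384.6 * 100 = 38460 Hz. Sum: 101100 + 38460 = 139560 Hz. 1 decahertz = 10 Hz, so 139560 Hz = 139560 / 10 = 13956 decahertz ≈ 1.396e+04 decahertz (4 s.f.).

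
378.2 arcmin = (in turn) 0.01751. Check: 1 arcmin = 0.00029088821 rad, so 378.2 arcmin = 378.2 * 0.00029088821 = 0.11001392 rad. 1 turn = 6.2831853 rad, so 0.11001392 rad = 0.11001392 / 6.2831853 = 0.017509259 turn ≈ 0.01751 turn (4 s.f.).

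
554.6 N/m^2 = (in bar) 554.6 N/m^2 = 554.6 Pa. 1 bar = 100000 Pa, so 554.6 Pa = 554.6 / 100000 = 0.005546 bar. Final answer: 0.005546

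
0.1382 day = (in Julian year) 0.0003784. Check: 1 day = 86400 s, so 0.1382 day = 0.1382 * 86400 = 11940.48 s. 1 Julian year = 31557600 s, so 11940.48 s = 11940.48 / 31557600 = 0.00037837098 Julian year ≈ 0.0003784 Julian year (4 s.f.).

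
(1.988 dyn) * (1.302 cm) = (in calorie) 6.186e-08. Check: 1 dyn = 1e-05 N, so 1.988 dyn = 1.988 * 1e-05 = 1.988e-05 N. 1 cm = 0.01 m, so 1.302 cm = 1.302 * 0.01 = 0.01302 m. Combine: 1.988e-05 N * 0.01302 m = 2.588376e-07 J. 1 calorie = 4.184 J, so 2.588376e-07 J = 2.588376e-07 / 4.184 = 6.1863671e-08 calorie ≈ 6.186e-08 calorie (4 s.f.).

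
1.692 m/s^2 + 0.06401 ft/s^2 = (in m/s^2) 1.712. Check: 1.692 m/s^2 is already in m/s^2. 1 ft/s^2 = 0.3048 m/s^2, so 0.06401 ft/s^2 = 0.06401 * 0.3048 = 0.019510248 m/s^2. Sum: 1.692 + 0.019510248 = 1.7115102 m/s^2. Result: 1.7115102 m/s^2 ≈ 1.712 m/s^2 (4 s.f.).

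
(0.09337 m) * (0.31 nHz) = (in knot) 5.626e-11. Check: 0.09337 m is already in m. 1 nHz = 1e-09 Hz, so 0.31 nHz = 0.31 * 1e-09 = 3.1e-10 Hz. Combine: 0.09337 m * 3.1e-10 Hz = 2.89447e-11 m/s. 1 knot = 0.51444444 m/s, so 2.89447e-11 m/s = 2.89447e-11 / 0.51444444 = 5.6263996e-11 knot ≈ 5.626e-11 knot (4 s.f.).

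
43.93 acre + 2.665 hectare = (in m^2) 2.044e+05. Check: 1 acre = 4046.8564 m^2, so 43.93 acre = 43.93 * 4046.8564 = 177778.4 m^2. 1 hectare = 10000 m^2, so 2.665 hectare = 2.665 * 10000 = 26650 m^2. Sum: 177778.4 + 26650 = 204428.4 m^2. Result: 204428.4 m^2 ≈ 2.044e+05 m^2 (4 s.f.).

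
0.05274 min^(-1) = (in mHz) 0.879. Check: 1 min^(-1) = 0.016666667 Hz, so 0.05274 min^(-1) = 0.05274 * 0.016666667 = 0.000879 Hz. 1 mHz = 0.001 Hz, so 0.000879 Hz = 0.000879 / 0.001 = 0.879 mHz.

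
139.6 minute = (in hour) 2.327. Check: 1 minute = 60 s, so 139.6 minute = 139.6 * 60 = 8376 s. 1 hour = 3600 s, so 8376 s = 8376 / 3600 = 2.3266667 hour ≈ 2.327 hour (4 s.f.).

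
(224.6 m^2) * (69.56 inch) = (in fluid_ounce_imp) 224.6 m^2 is already in m^2. 1 inch = 0.0254 m, so 69.56 inch = 69.56 * 0.0254 = 1.766824 m. Combine: 224.6 m^2 * 1.766824 m = 396.82867 m^3. 1 fluid_ounce_imp = 2.8413063e-05 m^3, so 396.82867 m^3 = 396.82867 / 2.8413063e-05 = 13966417 fluid_ounce_imp ≈ 1.397e+07 fluid_ounce_imp (4 s.f.). Final answer: 1.397e+07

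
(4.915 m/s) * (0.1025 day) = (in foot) 4.915 m/s is already in m/s. 1 day = 86400 s, so 0.1025 day = 0.1025 * 86400 = 8856 s. Combine: 4.915 m/s * 8856 s = 43527.24 m. 1 foot = 0.3048 m, so 43527.24 m = 43527.24 / 0.3048 = 142805.91 foot ≈ 1.428e+05 foot (4 s.f.). Final answer: 1.428e+05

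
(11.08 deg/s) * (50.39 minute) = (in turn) 1 deg/s = 0.017453293 rad/s, so 11.08 deg/s = 11.08 * 0.017453293 = 0.19338248 rad/s. 1 minute = 60 s, so 50.39 minute = 50.39 * 60 = 3023.4 s. Combine: 0.19338248 rad/s * 3023.4 s = 584.67259 rad. 1 turn = 6.2831853 rad, so 584.67259 rad = 584.67259 / 6.2831853 = 93.053533 turn ≈ 93.05 turn (4 s.f.). Final answer: 93.05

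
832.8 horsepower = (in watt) 6.21e+05. Check: 1 horsepower = 745.69987 W, so 832.8 horsepower = 832.8 * 745.69987 = 621018.85 W. 621018.85 W = 621018.85 watt ≈ 6.21e+05 watt (4 s.f.).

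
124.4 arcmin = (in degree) 2.073. Check: 1 arcmin = 0.00029088821 rad, so 124.4 arcmin = 124.4 * 0.00029088821 = 0.036186493 rad. 1 degree = 0.017453293 rad, so 0.036186493 rad = 0.036186493 / 0.017453293 = 2.0733333 degree ≈ 2.073 degree (4 s.f.).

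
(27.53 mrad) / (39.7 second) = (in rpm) 0.006622. Check: 1 mrad = 0.001 rad, so 27.53 mrad = 27.53 * 0.001 = 0.02753 rad. 39.7 second = 39.7 s. Combine: 0.02753 rad / 39.7 s = 0.00069345088 rad/s. 1 rpm = 0.10471976 rad/s, so 0.00069345088 rad/s = 0.00069345088 / 0.10471976 = 0.0066219681 rpm ≈ 0.006622 rpm (4 s.f.).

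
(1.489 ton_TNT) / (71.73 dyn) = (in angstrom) 1 ton_TNT = 4.184e+09 J, so 1.489 ton_TNT = 1.489 * 4.184e+09 = 6.229976e+09 J. 1 dyn = 1e-05 N, so 71.73 dyn = 71.73 * 1e-05 = 0.0007173 N. Combine: 6.229976e+09 J / 0.0007173 N = 8.6853144e+12 m. 1 angstrom = 1e-10 m, so 8.6853144e+12 m = 8.6853144e+12 / 1e-10 = 8.6853144e+22 angstrom ≈ 8.685e+22 angstrom (4 s.f.). Final answer: 8.685e+22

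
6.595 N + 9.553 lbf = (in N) 49.09. Check: 6.595 N is already in N. 1 lbf = 4.4482216 N, so 9.553 lbf = 9.553 * 4.4482216 = 42.493861 N. Sum: 6.595 + 42.493861 = 49.088861 N. Result: 49.088861 N ≈ 49.09 N (4 s.f.).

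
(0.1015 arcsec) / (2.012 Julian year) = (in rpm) 7.401e-14. Check: 1 arcsec = 4.8481368e-06 rad, so 0.1015 arcsec = 0.1015 * 4.8481368e-06 = 4.9208589e-07 rad. 1 Julian year = 31557600 s, so 2.012 Julian year = 2.012 * 31557600 = 63493891 s. Combine: 4.9208589e-07 rad / 63493891 s = 7.7501296e-15 rad/s. 1 rpm = 0.10471976 rad/s, so 7.7501296e-15 rad/s = 7.7501296e-15 / 0.10471976 = 7.4008286e-14 rpm ≈ 7.401e-14 rpm (4 s.f.).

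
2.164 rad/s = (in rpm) 1 rpm = 0.10471976 rad/s, so 2.164 rad/s = 2.164 / 0.10471976 = 20.664678 rpm ≈ 20.66 rpm (4 s.f.). Final answer: 20.66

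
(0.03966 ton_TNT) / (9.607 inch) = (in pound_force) 1.529e+08. Check: 1 ton_TNT = 4.184e+09 J, so 0.03966 ton_TNT = 0.03966 * 4.184e+09 = 1.6593744e+08 J. 1 inch = 0.0254 m, so 9.607 inch = 9.607 * 0.0254 = 0.2440178 m. Combine: 1.6593744e+08 J / 0.2440178 m = 6.8002187e+08 N. 1 pound_force = 4.4482216 N, so 6.8002187e+08 N = 6.8002187e+08 / 4.4482216 = 1.52875e+08 pound_force ≈ 1.529e+08 pound_force (4 s.f.).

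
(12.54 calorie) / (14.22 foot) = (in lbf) 1 calorie = 4.184 J, so 12.54 calorie = 12.54 * 4.184 = 52.46736 J. 1 foot = 0.3048 m, so 14.22 foot = 14.22 * 0.3048 = 4.334256 m. Combine: 52.46736 J / 4.334256 m = 12.105275 N. 1 lbf = 4.4482216 N, so 12.105275 N = 12.105275 / 4.4482216 = 2.721374 lbf ≈ 2.721 lbf (4 s.f.). Final answer: 2.721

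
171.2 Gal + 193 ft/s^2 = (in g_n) 1 Gal = 0.01 m/s^2, so 171.2 Gal = 171.2 * 0.01 = 1.712 m/s^2. 1 ft/s^2 = 0.3048 m/s^2, so 193 ft/s^2 = 193 * 0.3048 = 58.8264 m/s^2. Sum: 1.712 + 58.8264 = 60.5384 m/s^2. 1 g_n = 9.80665 m/s^2, so 60.5384 m/s^2 = 60.5384 / 9.80665 = 6.1731988 g_n ≈ 6.173 g_n (4 s.f.). Final answer: 6.173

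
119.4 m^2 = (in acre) 0.0295. Check: 1 acre = 4046.8564 m^2, so 119.4 m^2 = 119.4 / 4046.8564 = 0.029504383 acre ≈ 0.0295 acre (4 s.f.).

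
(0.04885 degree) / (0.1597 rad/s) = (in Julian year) 1 degree = 0.017453293 rad, so 0.04885 degree = 0.04885 * 0.017453293 = 0.00085259334 rad. 0.1597 rad/s is already in rad/s. Combine: 0.00085259334 rad / 0.1597 rad/s = 0.0053387185 s. 1 Julian year = 31557600 s, so 0.0053387185 s = 0.0053387185 / 31557600 = 1.6917378e-10 Julian year ≈ 1.692e-10 Julian year (4 s.f.). Final answer: 1.692e-10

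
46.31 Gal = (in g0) 0.04722. Check: 1 Gal = 0.01 m/s^2, so 46.31 Gal = 46.31 * 0.01 = 0.4631 m/s^2. 1 g0 = 9.80665 m/s^2, so 0.4631 m/s^2 = 0.4631 / 9.80665 = 0.047223058 g0 ≈ 0.04722 g0 (4 s.f.).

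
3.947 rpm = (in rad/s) 1 rpm = 0.10471976 rad/s, so 3.947 rpm = 3.947 * 0.10471976 = 0.41332887 rad/s. Result: 0.41332887 rad/s ≈ 0.4133 rad/s (4 s.f.). Final answer: 0.4133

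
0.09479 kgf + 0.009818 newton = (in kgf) 0.09579. Check: 1 kgf = 9.80665 N, so 0.09479 kgf = 0.09479 * 9.80665 = 0.92957235 N. 0.009818 newton = 0.009818 N. Sum: 0.92957235 + 0.009818 = 0.93939035 N. 1 kgf = 9.80665 N, so 0.93939035 N = 0.93939035 / 9.80665 = 0.095791157 kgf ≈ 0.09579 kgf (4 s.f.).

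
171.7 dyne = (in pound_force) 0.000386. Check: 1 dyne = 1e-05 N, so 171.7 dyne = 171.7 * 1e-05 = 0.001717 N. 1 pound_force = 4.4482216 N, so 0.001717 N = 0.001717 / 4.4482216 = 0.00038599696 pound_force ≈ 0.000386 pound_force (4 s.f.).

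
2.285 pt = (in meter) 0.0008061. Check: 1 pt = 0.00035277778 m, so 2.285 pt = 2.285 * 0.00035277778 = 0.00080609722 m. 0.00080609722 m = 0.00080609722 meter ≈ 0.0008061 meter (4 s.f.).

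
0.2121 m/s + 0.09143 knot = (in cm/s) 0.2121 m/s is already in m/s. 1 knot = 0.51444444 m/s, so 0.09143 knot = 0.09143 * 0.51444444 = 0.047035656 m/s. Sum: 0.2121 + 0.047035656 = 0.25913566 m/s. 1 cm/s = 0.01 m/s, so 0.25913566 m/s = 0.25913566 / 0.01 = 25.913566 cm/s ≈ 25.91 cm/s (4 s.f.). Final answer: 25.91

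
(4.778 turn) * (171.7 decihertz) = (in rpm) 4922. Check: 1 turn = 6.2831853 rad, so 4.778 turn = 4.778 * 6.2831853 = 30.021059 rad. 1 decihertz = 0.1 Hz, so 171.7 decihertz = 171.7 * 0.1 = 17.17 Hz. Combine: 30.021059 rad * 17.17 Hz = 515.46159 rad/s. 1 rpm = 0.10471976 rad/s, so 515.46159 rad/s = 515.46159 / 0.10471976 = 4922.2956 rpm ≈ 4922 rpm (4 s.f.).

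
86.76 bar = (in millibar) 1 bar = 100000 Pa, so 86.76 bar = 86.76 * 100000 = 8676000 Pa. 1 millibar = 100 Pa, so 8676000 Pa = 8676000 / 100 = 86760 millibar ≈ 8.676e+04 millibar (4 s.f.). Final answer: 8.676e+04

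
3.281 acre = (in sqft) 1 acre = 4046.8564 m^2, so 3.281 acre = 3.281 * 4046.8564 = 13277.736 m^2. 1 sqft = 0.09290304 m^2, so 13277.736 m^2 = 13277.736 / 0.09290304 = 142920.36 sqft ≈ 1.429e+05 sqft (4 s.f.). Final answer: 1.429e+05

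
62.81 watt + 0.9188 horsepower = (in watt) 62.81 watt = 62.81 W. 1 horsepower = 745.69987 W, so 0.9188 horsepower = 0.9188 * 745.69987 = 685.14904 W. Sum: 62.81 + 685.14904 = 747.95904 W. 747.95904 W = 747.95904 watt ≈ 748 watt (4 s.f.). Final answer: 748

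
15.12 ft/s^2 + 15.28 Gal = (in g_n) 1 ft/s^2 = 0.3048 m/s^2, so 15.12 ft/s^2 = 15.12 * 0.3048 = 4.608576 m/s^2. 1 Gal = 0.01 m/s^2, so 15.28 Gal = 15.28 * 0.01 = 0.1528 m/s^2. Sum: 4.608576 + 0.1528 = 4.761376 m/s^2. 1 g_n = 9.80665 m/s^2, so 4.761376 m/s^2 = 4.761376 / 9.80665 = 0.48552523 g_n ≈ 0.4855 g_n (4 s.f.). Final answer: 0.4855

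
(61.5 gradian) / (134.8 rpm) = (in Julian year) 2.169e-09. Check: 1 gradian = 0.015707963 rad, so 61.5 gradian = 61.5 * 0.015707963 = 0.96603974 rad. 1 rpm = 0.10471976 rad/s, so 134.8 rpm = 134.8 * 0.10471976 = 14.116223 rad/s. Combine: 0.96603974 rad / 14.116223 rad/s = 0.068434718 s. 1 Julian year = 31557600 s, so 0.068434718 s = 0.068434718 / 31557600 = 2.1685654e-09 Julian year ≈ 2.169e-09 Julian year (4 s.f.).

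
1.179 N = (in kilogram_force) 0.1202. Check: 1 kilogram_force = 9.80665 N, so 1.179 N = 1.179 / 9.80665 = 0.12022454 kilogram_force ≈ 0.1202 kilogram_force (4 s.f.).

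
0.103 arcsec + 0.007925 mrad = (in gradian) 0.0005363. Check: 1 arcsec = 4.8481368e-06 rad, so 0.103 arcsec = 0.103 * 4.8481368e-06 = 4.9935809e-07 rad. 1 mrad = 0.001 rad, so 0.007925 mrad = 0.007925 * 0.001 = 7.925e-06 rad. Sum: 4.9935809e-07 + 7.925e-06 = 8.4243581e-06 rad. 1 gradian = 0.015707963 rad, so 8.4243581e-06 rad = 8.4243581e-06 / 0.015707963 = 0.00053631129 gradian ≈ 0.0005363 gradian (4 s.f.).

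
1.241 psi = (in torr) 1 psi = 6894.7573 Pa, so 1.241 psi = 1.241 * 6894.7573 = 8556.3938 Pa. 1 torr = 133.32237 Pa, so 8556.3938 Pa = 8556.3938 / 133.32237 = 64.178231 torr ≈ 64.18 torr (4 s.f.). Final answer: 64.18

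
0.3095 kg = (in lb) 0.6823. Check: 1 lb = 0.45359237 kg, so 0.3095 kg = 0.3095 / 0.45359237 = 0.6823307 lb ≈ 0.6823 lb (4 s.f.).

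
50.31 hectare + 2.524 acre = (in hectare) 51.33. Check: 1 hectare = 10000 m^2, so 50.31 hectare = 50.31 * 10000 = 503100 m^2. 1 acre = 4046.8564 m^2, so 2.524 acre = 2.524 * 4046.8564 = 10214.266 m^2. Sum: 503100 + 10214.266 = 513314.27 m^2. 1 hectare = 10000 m^2, so 513314.27 m^2 = 513314.27 / 10000 = 51.331427 hectare ≈ 51.33 hectare (4 s.f.).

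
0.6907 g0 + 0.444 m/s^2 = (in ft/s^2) 1 g0 = 9.80665 m/s^2, so 0.6907 g0 = 0.6907 * 9.80665 = 6.7734532 m/s^2. 0.444 m/s^2 is already in m/s^2. Sum: 6.7734532 + 0.444 = 7.2174532 m/s^2. 1 ft/s^2 = 0.3048 m/s^2, so 7.2174532 m/s^2 = 7.2174532 / 0.3048 = 23.679308 ft/s^2 ≈ 23.68 ft/s^2 (4 s.f.). Final answer: 23.68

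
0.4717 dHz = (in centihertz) 4.717. Check: 1 dHz = 0.1 Hz, so 0.4717 dHz = 0.4717 * 0.1 = 0.04717 Hz. 1 centihertz = 0.01 Hz, so 0.04717 Hz = 0.04717 / 0.01 = 4.717 centihertz.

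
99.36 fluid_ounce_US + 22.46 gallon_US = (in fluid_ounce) 2974. Check: 1 fluid_ounce_US = 2.957353e-05 m^3, so 99.36 fluid_ounce_US = 99.36 * 2.957353e-05 = 0.0029384259 m^3. 1 gallon_US = 0.0037854118 m^3, so 22.46 gallon_US = 22.46 * 0.0037854118 = 0.085020349 m^3. Sum: 0.0029384259 + 0.085020349 = 0.087958775 m^3. 1 fluid_ounce = 2.957353e-05 m^3, so 0.087958775 m^3 = 0.087958775 / 2.957353e-05 = 2974.24 fluid_ounce ≈ 2974 fluid_ounce (4 s.f.).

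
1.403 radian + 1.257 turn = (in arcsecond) 1.918e+06. Check: 1.403 radian = 1.403 rad. 1 turn = 6.2831853 rad, so 1.257 turn = 1.257 * 6.2831853 = 7.8979639 rad. Sum: 1.403 + 7.8979639 = 9.3009639 rad. 1 arcsecond = 4.8481368e-06 rad, so 9.3009639 rad = 9.3009639 / 4.8481368e-06 = 1918461.5 arcsecond ≈ 1.918e+06 arcsecond (4 s.f.).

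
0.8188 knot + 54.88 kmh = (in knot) 30.45. Check: 1 knot = 0.51444444 m/s, so 0.8188 knot = 0.8188 * 0.51444444 = 0.42122711 m/s. 1 kmh = 0.27777778 m/s, so 54.88 kmh = 54.88 * 0.27777778 = 15.244444 m/s. Sum: 0.42122711 + 15.244444 = 15.665672 m/s. 1 knot = 0.51444444 m/s, so 15.665672 m/s = 15.665672 / 0.51444444 = 30.451629 knot ≈ 30.45 knot (4 s.f.).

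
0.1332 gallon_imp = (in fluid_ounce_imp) 21.31. Check: 1 gallon_imp = 0.00454609 m^3, so 0.1332 gallon_imp = 0.1332 * 0.00454609 = 0.00060553919 m^3. 1 fluid_ounce_imp = 2.8413063e-05 m^3, so 0.00060553919 m^3 = 0.00060553919 / 2.8413063e-05 = 21.312 fluid_ounce_imp ≈ 21.31 fluid_ounce_imp (4 s.f.).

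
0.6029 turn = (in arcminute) 1 turn = 6.2831853 rad, so 0.6029 turn = 0.6029 * 6.2831853 = 3.7881324 rad. 1 arcminute = 0.00029088821 rad, so 3.7881324 rad = 3.7881324 / 0.00029088821 = 13022.64 arcminute ≈ 1.302e+04 arcminute (4 s.f.). Final answer: 1.302e+04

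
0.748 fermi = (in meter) 1 fermi = 1e-15 m, so 0.748 fermi = 0.748 * 1e-15 = 7.48e-16 m. 7.48e-16 m = 7.48e-16 meter. Final answer: 7.48e-16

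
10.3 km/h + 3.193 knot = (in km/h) 1 km/h = 0.27777778 m/s, so 10.3 km/h = 10.3 * 0.27777778 = 2.8611111 m/s. 1 knot = 0.51444444 m/s, so 3.193 knot = 3.193 * 0.51444444 = 1.6426211 m/s. Sum: 2.8611111 + 1.6426211 = 4.5037322 m/s. 1 km/h = 0.27777778 m/s, so 4.5037322 m/s = 4.5037322 / 0.27777778 = 16.213436 km/h ≈ 16.21 km/h (4 s.f.). Final answer: 16.21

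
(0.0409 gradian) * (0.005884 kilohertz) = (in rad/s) 1 gradian = 0.015707963 rad, so 0.0409 gradian = 0.0409 * 0.015707963 = 0.0006424557 rad. 1 kilohertz = 1000 Hz, so 0.005884 kilohertz = 0.005884 * 1000 = 5.884 Hz. Combine: 0.0006424557 rad * 5.884 Hz = 0.0037802093 rad/s. Result: 0.0037802093 rad/s ≈ 0.00378 rad/s (4 s.f.). Final answer: 0.00378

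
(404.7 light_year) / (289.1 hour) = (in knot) 1 light_year = 9.4607305e+15 m, so 404.7 light_year = 404.7 * 9.4607305e+15 = 3.8287576e+18 m. 1 hour = 3600 s, so 289.1 hour = 289.1 * 3600 = 1040760 s. Combine: 3.8287576e+18 m / 1040760 s = 3.6788094e+12 m/s. 1 knot = 0.51444444 m/s, so 3.6788094e+12 m/s = 3.6788094e+12 / 0.51444444 = 7.1510333e+12 knot ≈ 7.151e+12 knot (4 s.f.). Final answer: 7.151e+12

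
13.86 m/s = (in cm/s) 1386. Check: 1 cm/s = 0.01 m/s, so 13.86 m/s = 13.86 / 0.01 = 1386 cm/s.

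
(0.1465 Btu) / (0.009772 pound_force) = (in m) 1 Btu = 1055.0559 J, so 0.1465 Btu = 0.1465 * 1055.0559 = 154.56568 J. 1 pound_force = 4.4482216 N, so 0.009772 pound_force = 0.009772 * 4.4482216 = 0.043468022 N. Combine: 154.56568 J / 0.043468022 N = 3555.8481 m. Result: 3555.8481 m ≈ 3556 m (4 s.f.). Final answer: 3556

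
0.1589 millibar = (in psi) 0.002305. Check: 1 millibar = 100 Pa, so 0.1589 millibar = 0.1589 * 100 = 15.89 Pa. 1 psi = 6894.7573 Pa, so 15.89 Pa = 15.89 / 6894.7573 = 0.0023046497 psi ≈ 0.002305 psi (4 s.f.).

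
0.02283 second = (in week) 3.775e-08. Check: 0.02283 second = 0.02283 s. 1 week = 604800 s, so 0.02283 s = 0.02283 / 604800 = 3.7748016e-08 week ≈ 3.775e-08 week (4 s.f.).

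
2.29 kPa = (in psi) 1 kPa = 1000 Pa, so 2.29 kPa = 2.29 * 1000 = 2290 Pa. 1 psi = 6894.7573 Pa, so 2290 Pa = 2290 / 6894.7573 = 0.33213642 psi ≈ 0.3321 psi (4 s.f.). Final answer: 0.3321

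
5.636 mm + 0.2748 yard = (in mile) 0.0001596. Check: 1 mm = 0.001 m, so 5.636 mm = 5.636 * 0.001 = 0.005636 m. 1 yard = 0.9144 m, so 0.2748 yard = 0.2748 * 0.9144 = 0.25127712 m. Sum: 0.005636 + 0.25127712 = 0.25691312 m. 1 mile = 1609.344 m, so 0.25691312 m = 0.25691312 / 1609.344 = 0.00015963841 mile ≈ 0.0001596 mile (4 s.f.).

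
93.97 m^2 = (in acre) 1 acre = 4046.8564 m^2, so 93.97 m^2 = 93.97 / 4046.8564 = 0.023220493 acre ≈ 0.02322 acre (4 s.f.). Final answer: 0.02322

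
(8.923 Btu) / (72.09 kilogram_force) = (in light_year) 1.408e-15. Check: 1 Btu = 1055.0559 J, so 8.923 Btu = 8.923 * 1055.0559 = 9414.2634 J. 1 kilogram_force = 9.80665 N, so 72.09 kilogram_force = 72.09 * 9.80665 = 706.9614 N. Combine: 9414.2634 J / 706.9614 N = 13.316517 m. 1 light_year = 9.4607305e+15 m, so 13.316517 m = 13.316517 / 9.4607305e+15 = 1.4075569e-15 light_year ≈ 1.408e-15 light_year (4 s.f.).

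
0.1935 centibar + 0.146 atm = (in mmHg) 1 centibar = 1000 Pa, so 0.1935 centibar = 0.1935 * 1000 = 193.5 Pa. 1 atm = 101325 Pa, so 0.146 atm = 0.146 * 101325 = 14793.45 Pa. Sum: 193.5 + 14793.45 = 14986.95 Pa. 1 mmHg = 133.32237 Pa, so 14986.95 Pa = 14986.95 / 133.32237 = 112.41137 mmHg ≈ 112.4 mmHg (4 s.f.). Final answer: 112.4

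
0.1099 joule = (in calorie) 0.1099 joule = 0.1099 J. 1 calorie = 4.184 J, so 0.1099 J = 0.1099 / 4.184 = 0.02626673 calorie ≈ 0.02627 calorie (4 s.f.). Final answer: 0.02627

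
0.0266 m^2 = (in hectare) 2.66e-06. Check: 1 hectare = 10000 m^2, so 0.0266 m^2 = 0.0266 / 10000 = 2.66e-06 hectare.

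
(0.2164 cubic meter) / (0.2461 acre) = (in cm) 0.02173. Check: 0.2164 cubic meter = 0.2164 m^3. 1 acre = 4046.8564 m^2, so 0.2461 acre = 0.2461 * 4046.8564 = 995.93137 m^2. Combine: 0.2164 m^3 / 995.93137 m^2 = 0.00021728405 m. 1 cm = 0.01 m, so 0.00021728405 m = 0.00021728405 / 0.01 = 0.021728405 cm ≈ 0.02173 cm (4 s.f.).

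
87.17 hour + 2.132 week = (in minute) 1 hour = 3600 s, so 87.17 hour = 87.17 * 3600 = 313812 s. 1 week = 604800 s, so 2.132 week = 2.132 * 604800 = 1289433.6 s. Sum: 313812 + 1289433.6 = 1603245.6 s. 1 minute = 60 s, so 1603245.6 s = 1603245.6 / 60 = 26720.76 minute ≈ 2.672e+04 minute (4 s.f.). Final answer: 2.672e+04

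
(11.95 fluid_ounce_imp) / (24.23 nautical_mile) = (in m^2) 7.566e-09. Check: 1 fluid_ounce_imp = 2.8413063e-05 m^3, so 11.95 fluid_ounce_imp = 11.95 * 2.8413063e-05 = 0.0003395361 m^3. 1 nautical_mile = 1852 m, so 24.23 nautical_mile = 24.23 * 1852 = 44873.96 m. Combine: 0.0003395361 m^3 / 44873.96 m = 7.5664394e-09 m^2. Result: 7.5664394e-09 m^2 ≈ 7.566e-09 m^2 (4 s.f.).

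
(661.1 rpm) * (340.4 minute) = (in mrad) 1.414e+09. Check: 1 rpm = 0.10471976 rad/s, so 661.1 rpm = 661.1 * 0.10471976 = 69.23023 rad/s. 1 minute = 60 s, so 340.4 minute = 340.4 * 60 = 20424 s. Combine: 69.23023 rad/s * 20424 s = 1413958.2 rad. 1 mrad = 0.001 rad, so 1413958.2 rad = 1413958.2 / 0.001 = 1.4139582e+09 mrad ≈ 1.414e+09 mrad (4 s.f.).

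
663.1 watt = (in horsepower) 0.8892. Check: 663.1 watt = 663.1 W. 1 horsepower = 745.69987 W, so 663.1 W = 663.1 / 745.69987 = 0.88923175 horsepower ≈ 0.8892 horsepower (4 s.f.).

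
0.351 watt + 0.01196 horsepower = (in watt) 9.27. Check: 0.351 watt = 0.351 W. 1 horsepower = 745.69987 W, so 0.01196 horsepower = 0.01196 * 745.69987 = 8.9185705 W. Sum: 0.351 + 8.9185705 = 9.2695705 W. 9.2695705 W = 9.2695705 watt ≈ 9.27 watt (4 s.f.).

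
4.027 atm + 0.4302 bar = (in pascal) 1 atm = 101325 Pa, so 4.027 atm = 4.027 * 101325 = 408035.78 Pa. 1 bar = 100000 Pa, so 0.4302 bar = 0.4302 * 100000 = 43020 Pa. Sum: 408035.78 + 43020 = 451055.78 Pa. 451055.78 Pa = 451055.78 pascal ≈ 4.511e+05 pascal (4 s.f.). Final answer: 4.511e+05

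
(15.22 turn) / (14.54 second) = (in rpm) 62.81. Check: 1 turn = 6.2831853 rad, so 15.22 turn = 15.22 * 6.2831853 = 95.63008 rad. 14.54 second = 14.54 s. Combine: 95.63008 rad / 14.54 s = 6.5770344 rad/s. 1 rpm = 0.10471976 rad/s, so 6.5770344 rad/s = 6.5770344 / 0.10471976 = 62.806052 rpm ≈ 62.81 rpm (4 s.f.).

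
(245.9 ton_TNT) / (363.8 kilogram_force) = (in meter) 1 ton_TNT = 4.184e+09 J, so 245.9 ton_TNT = 245.9 * 4.184e+09 = 1.0288456e+12 J. 1 kilogram_force = 9.80665 N, so 363.8 kilogram_force = 363.8 * 9.80665 = 3567.6593 N. Combine: 1.0288456e+12 J / 3567.6593 N = 2.8838113e+08 m. 2.8838113e+08 m = 2.8838113e+08 meter ≈ 2.884e+08 meter (4 s.f.). Final answer: 2.884e+08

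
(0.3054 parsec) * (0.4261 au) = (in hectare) 1 parsec = 3.0856776e+16 m, so 0.3054 parsec = 0.3054 * 3.0856776e+16 = 9.4236593e+15 m. 1 au = 1.4959787e+11 m, so 0.4261 au = 0.4261 * 1.4959787e+11 = 6.3743653e+10 m. Combine: 9.4236593e+15 m * 6.3743653e+10 m = 6.0069847e+26 m^2. 1 hectare = 10000 m^2, so 6.0069847e+26 m^2 = 6.0069847e+26 / 10000 = 6.0069847e+22 hectare ≈ 6.007e+22 hectare (4 s.f.). Final answer: 6.007e+22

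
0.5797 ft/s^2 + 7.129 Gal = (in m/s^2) 0.248. Check: 1 ft/s^2 = 0.3048 m/s^2, so 0.5797 ft/s^2 = 0.5797 * 0.3048 = 0.17669256 m/s^2. 1 Gal = 0.01 m/s^2, so 7.129 Gal = 7.129 * 0.01 = 0.07129 m/s^2. Sum: 0.17669256 + 0.07129 = 0.24798256 m/s^2. Result: 0.24798256 m/s^2 ≈ 0.248 m/s^2 (4 s.f.).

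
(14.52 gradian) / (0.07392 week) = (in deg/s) 0.0002923. Check: 1 gradian = 0.015707963 rad, so 14.52 gradian = 14.52 * 0.015707963 = 0.22807963 rad. 1 week = 604800 s, so 0.07392 week = 0.07392 * 604800 = 44706.816 s. Combine: 0.22807963 rad / 44706.816 s = 5.1016746e-06 rad/s. 1 deg/s = 0.017453293 rad/s, so 5.1016746e-06 rad/s = 5.1016746e-06 / 0.017453293 = 0.00029230442 deg/s ≈ 0.0002923 deg/s (4 s.f.).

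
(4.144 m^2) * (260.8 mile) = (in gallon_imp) 4.144 m^2 is already in m^2. 1 mile = 1609.344 m, so 260.8 mile = 260.8 * 1609.344 = 419716.92 m. Combine: 4.144 m^2 * 419716.92 m = 1739306.9 m^3. 1 gallon_imp = 0.00454609 m^3, so 1739306.9 m^3 = 1739306.9 / 0.00454609 = 3.8259403e+08 gallon_imp ≈ 3.826e+08 gallon_imp (4 s.f.). Final answer: 3.826e+08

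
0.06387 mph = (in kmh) 0.1028. Check: 1 mph = 0.44704 m/s, so 0.06387 mph = 0.06387 * 0.44704 = 0.028552445 m/s. 1 kmh = 0.27777778 m/s, so 0.028552445 m/s = 0.028552445 / 0.27777778 = 0.1027888 kmh ≈ 0.1028 kmh (4 s.f.).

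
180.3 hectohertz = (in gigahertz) 1.803e-05. Check: 1 hectohertz = 100 Hz, so 180.3 hectohertz = 180.3 * 100 = 18030 Hz. 1 gigahertz = 1e+09 Hz, so 18030 Hz = 18030 / 1e+09 = 1.803e-05 gigahertz.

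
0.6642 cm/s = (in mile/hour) 0.01486. Check: 1 cm/s = 0.01 m/s, so 0.6642 cm/s = 0.6642 * 0.01 = 0.006642 m/s. 1 mile/hour = 0.44704 m/s, so 0.006642 m/s = 0.006642 / 0.44704 = 0.014857731 mile/hour ≈ 0.01486 mile/hour (4 s.f.).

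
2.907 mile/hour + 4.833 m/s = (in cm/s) 1 mile/hour = 0.44704 m/s, so 2.907 mile/hour = 2.907 * 0.44704 = 1.2995453 m/s. 4.833 m/s is already in m/s. Sum: 1.2995453 + 4.833 = 6.1325453 m/s. 1 cm/s = 0.01 m/s, so 6.1325453 m/s = 6.1325453 / 0.01 = 613.25453 cm/s ≈ 613.3 cm/s (4 s.f.). Final answer: 613.3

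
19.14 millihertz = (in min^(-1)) 1 millihertz = 0.001 Hz, so 19.14 millihertz = 19.14 * 0.001 = 0.01914 Hz. 1 min^(-1) = 0.016666667 Hz, so 0.01914 Hz = 0.01914 / 0.016666667 = 1.1484 min^(-1) ≈ 1.148 min^(-1) (4 s.f.). Final answer: 1.148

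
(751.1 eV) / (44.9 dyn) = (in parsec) 8.686e-30. Check: 1 eV = 1.6021766e-19 J, so 751.1 eV = 751.1 * 1.6021766e-19 = 1.2033949e-16 J. 1 dyn = 1e-05 N, so 44.9 dyn = 44.9 * 1e-05 = 0.000449 N. Combine: 1.2033949e-16 J / 0.000449 N = 2.6801667e-13 m. 1 parsec = 3.0856776e+16 m, so 2.6801667e-13 m = 2.6801667e-13 / 3.0856776e+16 = 8.6858289e-30 parsec ≈ 8.686e-30 parsec (4 s.f.).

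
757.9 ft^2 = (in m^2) 1 ft^2 = 0.09290304 m^2, so 757.9 ft^2 = 757.9 * 0.09290304 = 70.411214 m^2. Result: 70.411214 m^2 ≈ 70.41 m^2 (4 s.f.). Final answer: 70.41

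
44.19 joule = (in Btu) 0.04188. Check: 44.19 joule = 44.19 J. 1 Btu = 1055.0559 J, so 44.19 J = 44.19 / 1055.0559 = 0.041884039 Btu ≈ 0.04188 Btu (4 s.f.).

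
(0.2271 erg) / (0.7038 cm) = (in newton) 1 erg = 1e-07 J, so 0.2271 erg = 0.2271 * 1e-07 = 2.271e-08 J. 1 cm = 0.01 m, so 0.7038 cm = 0.7038 * 0.01 = 0.007038 m. Combine: 2.271e-08 J / 0.007038 m = 3.226769e-06 N. 3.226769e-06 N = 3.226769e-06 newton ≈ 3.227e-06 newton (4 s.f.). Final answer: 3.227e-06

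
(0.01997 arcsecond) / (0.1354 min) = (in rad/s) 1 arcsecond = 4.8481368e-06 rad, so 0.01997 arcsecond = 0.01997 * 4.8481368e-06 = 9.6817292e-08 rad. 1 min = 60 s, so 0.1354 min = 0.1354 * 60 = 8.124 s. Combine: 9.6817292e-08 rad / 8.124 s = 1.1917441e-08 rad/s. Result: 1.1917441e-08 rad/s ≈ 1.192e-08 rad/s (4 s.f.). Final answer: 1.192e-08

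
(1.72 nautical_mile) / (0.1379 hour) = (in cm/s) 1 nautical_mile = 1852 m, so 1.72 nautical_mile = 1.72 * 1852 = 3185.44 m. 1 hour = 3600 s, so 0.1379 hour = 0.1379 * 3600 = 496.44 s. Combine: 3185.44 m / 496.44 s = 6.4165659 m/s. 1 cm/s = 0.01 m/s, so 6.4165659 m/s = 6.4165659 / 0.01 = 641.65659 cm/s ≈ 641.7 cm/s (4 s.f.). Final answer: 641.7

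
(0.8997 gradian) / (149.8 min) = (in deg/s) 1 gradian = 0.015707963 rad, so 0.8997 gradian = 0.8997 * 0.015707963 = 0.014132455 rad. 1 min = 60 s, so 149.8 min = 149.8 * 60 = 8988 s. Combine: 0.014132455 rad / 8988 s = 1.5723692e-06 rad/s. 1 deg/s = 0.017453293 rad/s, so 1.5723692e-06 rad/s = 1.5723692e-06 / 0.017453293 = 9.009012e-05 deg/s ≈ 9.009e-05 deg/s (4 s.f.). Final answer: 9.009e-05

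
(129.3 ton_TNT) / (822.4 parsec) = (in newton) 1 ton_TNT = 4.184e+09 J, so 129.3 ton_TNT = 129.3 * 4.184e+09 = 5.409912e+11 J. 1 parsec = 3.0856776e+16 m, so 822.4 parsec = 822.4 * 3.0856776e+16 = 2.5376612e+19 m. Combine: 5.409912e+11 J / 2.5376612e+19 m = 2.1318496e-08 N. 2.1318496e-08 N = 2.1318496e-08 newton ≈ 2.132e-08 newton (4 s.f.). Final answer: 2.132e-08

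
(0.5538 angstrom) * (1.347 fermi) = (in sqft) 8.03e-25. Check: 1 angstrom = 1e-10 m, so 0.5538 angstrom = 0.5538 * 1e-10 = 5.538e-11 m. 1 fermi = 1e-15 m, so 1.347 fermi = 1.347 * 1e-15 = 1.347e-15 m. Combine: 5.538e-11 m * 1.347e-15 m = 7.459686e-26 m^2. 1 sqft = 0.09290304 m^2, so 7.459686e-26 m^2 = 7.459686e-26 / 0.09290304 = 8.0295392e-25 sqft ≈ 8.03e-25 sqft (4 s.f.).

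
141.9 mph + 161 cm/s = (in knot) 126.4. Check: 1 mph = 0.44704 m/s, so 141.9 mph = 141.9 * 0.44704 = 63.434976 m/s. 1 cm/s = 0.01 m/s, so 161 cm/s = 161 * 0.01 = 1.61 m/s. Sum: 63.434976 + 1.61 = 65.044976 m/s. 1 knot = 0.51444444 m/s, so 65.044976 m/s = 65.044976 / 0.51444444 = 126.43732 knot ≈ 126.4 knot (4 s.f.).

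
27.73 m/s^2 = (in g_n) 1 g_n = 9.80665 m/s^2, so 27.73 m/s^2 = 27.73 / 9.80665 = 2.8276731 g_n ≈ 2.828 g_n (4 s.f.). Final answer: 2.828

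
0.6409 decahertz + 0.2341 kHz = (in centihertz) 2.405e+04. Check: 1 decahertz = 10 Hz, so 0.6409 decahertz = 0.6409 * 10 = 6.409 Hz. 1 kHz = 1000 Hz, so 0.2341 kHz = 0.2341 * 1000 = 234.1 Hz. Sum: 6.409 + 234.1 = 240.509 Hz. 1 centihertz = 0.01 Hz, so 240.509 Hz = 240.509 / 0.01 = 24050.9 centihertz ≈ 2.405e+04 centihertz (4 s.f.).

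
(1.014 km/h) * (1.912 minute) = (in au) 1 km/h = 0.27777778 m/s, so 1.014 km/h = 1.014 * 0.27777778 = 0.28166667 m/s. 1 minute = 60 s, so 1.912 minute = 1.912 * 60 = 114.72 s. Combine: 0.28166667 m/s * 114.72 s = 32.3128 m. 1 au = 1.4959787e+11 m, so 32.3128 m = 32.3128 / 1.4959787e+11 = 2.1599773e-10 au ≈ 2.16e-10 au (4 s.f.). Final answer: 2.16e-10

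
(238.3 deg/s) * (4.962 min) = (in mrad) 1 deg/s = 0.017453293 rad/s, so 238.3 deg/s = 238.3 * 0.017453293 = 4.1591196 rad/s. 1 min = 60 s, so 4.962 min = 4.962 * 60 = 297.72 s. Combine: 4.1591196 rad/s * 297.72 s = 1238.2531 rad. 1 mrad = 0.001 rad, so 1238.2531 rad = 1238.2531 / 0.001 = 1238253.1 mrad ≈ 1.238e+06 mrad (4 s.f.). Final answer: 1.238e+06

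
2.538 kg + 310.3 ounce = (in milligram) 2.538 kg is already in kg. 1 ounce = 0.028349523 kg, so 310.3 ounce = 310.3 * 0.028349523 = 8.796857 kg. Sum: 2.538 + 8.796857 = 11.334857 kg. 1 milligram = 1e-06 kg, so 11.334857 kg = 11.334857 / 1e-06 = 11334857 milligram ≈ 1.133e+07 milligram (4 s.f.). Final answer: 1.133e+07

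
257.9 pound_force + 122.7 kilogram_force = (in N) 2350. Check: 1 pound_force = 4.4482216 N, so 257.9 pound_force = 257.9 * 4.4482216 = 1147.1964 N. 1 kilogram_force = 9.80665 N, so 122.7 kilogram_force = 122.7 * 9.80665 = 1203.276 N. Sum: 1147.1964 + 1203.276 = 2350.4723 N. Result: 2350.4723 N ≈ 2350 N (4 s.f.).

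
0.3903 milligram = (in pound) 1 milligram = 1e-06 kg, so 0.3903 milligram = 0.3903 * 1e-06 = 3.903e-07 kg. 1 pound = 0.45359237 kg, so 3.903e-07 kg = 3.903e-07 / 0.45359237 = 8.6046421e-07 pound ≈ 8.605e-07 pound (4 s.f.). Final answer: 8.605e-07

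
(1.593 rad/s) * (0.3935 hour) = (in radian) 1.593 rad/s is already in rad/s. 1 hour = 3600 s, so 0.3935 hour = 0.3935 * 3600 = 1416.6 s. Combine: 1.593 rad/s * 1416.6 s = 2256.6438 rad. 2256.6438 rad = 2256.6438 radian ≈ 2257 radian (4 s.f.). Final answer: 2257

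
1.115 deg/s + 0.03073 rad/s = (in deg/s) 2.876. Check: 1 deg/s = 0.017453293 rad/s, so 1.115 deg/s = 1.115 * 0.017453293 = 0.019460421 rad/s. 0.03073 rad/s is already in rad/s. Sum: 0.019460421 + 0.03073 = 0.050190421 rad/s. 1 deg/s = 0.017453293 rad/s, so 0.050190421 rad/s = 0.050190421 / 0.017453293 = 2.8756993 deg/s ≈ 2.876 deg/s (4 s.f.).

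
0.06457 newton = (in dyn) 0.06457 newton = 0.06457 N. 1 dyn = 1e-05 N, so 0.06457 N = 0.06457 / 1e-05 = 6457 dyn. Final answer: 6457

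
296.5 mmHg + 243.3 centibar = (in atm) 1 mmHg = 133.32237 Pa, so 296.5 mmHg = 296.5 * 133.32237 = 39530.082 Pa. 1 centibar = 1000 Pa, so 243.3 centibar = 243.3 * 1000 = 243300 Pa. Sum: 39530.082 + 243300 = 282830.08 Pa. 1 atm = 101325 Pa, so 282830.08 Pa = 282830.08 / 101325 = 2.7913159 atm ≈ 2.791 atm (4 s.f.). Final answer: 2.791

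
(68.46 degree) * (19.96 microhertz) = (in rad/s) 2.385e-05. Check: 1 degree = 0.017453293 rad, so 68.46 degree = 68.46 * 0.017453293 = 1.1948524 rad. 1 microhertz = 1e-06 Hz, so 19.96 microhertz = 19.96 * 1e-06 = 1.996e-05 Hz. Combine: 1.1948524 rad * 1.996e-05 Hz = 2.3849254e-05 rad/s. Result: 2.3849254e-05 rad/s ≈ 2.385e-05 rad/s (4 s.f.).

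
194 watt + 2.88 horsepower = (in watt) 194 watt = 194 W. 1 horsepower = 745.69987 W, so 2.88 horsepower = 2.88 * 745.69987 = 2147.6156 W. Sum: 194 + 2147.6156 = 2341.6156 W. 2341.6156 W = 2341.6156 watt ≈ 2342 watt (4 s.f.). Final answer: 2342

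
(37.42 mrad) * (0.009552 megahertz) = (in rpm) 1 mrad = 0.001 rad, so 37.42 mrad = 37.42 * 0.001 = 0.03742 rad. 1 megahertz = 1000000 Hz, so 0.009552 megahertz = 0.009552 * 1000000 = 9552 Hz. Combine: 0.03742 rad * 9552 Hz = 357.43584 rad/s. 1 rpm = 0.10471976 rad/s, so 357.43584 rad/s = 357.43584 / 0.10471976 = 3413.2608 rpm ≈ 3413 rpm (4 s.f.). Final answer: 3413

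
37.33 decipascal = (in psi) 0.0005414. Check: 1 decipascal = 0.1 Pa, so 37.33 decipascal = 37.33 * 0.1 = 3.733 Pa. 1 psi = 6894.7573 Pa, so 3.733 Pa = 3.733 / 6894.7573 = 0.00054142587 psi ≈ 0.0005414 psi (4 s.f.).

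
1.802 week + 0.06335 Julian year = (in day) 1 week = 604800 s, so 1.802 week = 1.802 * 604800 = 1089849.6 s. 1 Julian year = 31557600 s, so 0.06335 Julian year = 0.06335 * 31557600 = 1999174 s. Sum: 1089849.6 + 1999174 = 3089023.6 s. 1 day = 86400 s, so 3089023.6 s = 3089023.6 / 86400 = 35.752588 day ≈ 35.75 day (4 s.f.). Final answer: 35.75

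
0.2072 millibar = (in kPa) 1 millibar = 100 Pa, so 0.2072 millibar = 0.2072 * 100 = 20.72 Pa. 1 kPa = 1000 Pa, so 20.72 Pa = 20.72 / 1000 = 0.02072 kPa. Final answer: 0.02072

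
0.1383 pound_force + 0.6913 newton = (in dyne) 1 pound_force = 4.4482216 N, so 0.1383 pound_force = 0.1383 * 4.4482216 = 0.61518905 N. 0.6913 newton = 0.6913 N. Sum: 0.61518905 + 0.6913 = 1.306489 N. 1 dyne = 1e-05 N, so 1.306489 N = 1.306489 / 1e-05 = 130648.9 dyne ≈ 1.306e+05 dyne (4 s.f.). Final answer: 1.306e+05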